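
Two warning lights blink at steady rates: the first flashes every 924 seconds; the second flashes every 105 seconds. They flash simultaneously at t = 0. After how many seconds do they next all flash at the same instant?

4620 seconds

They coincide at every common multiple of the periods; the first is the LCM.
924 = 2^2 × 3 × 7 × 11
105 = 3 × 5 × 7
LCM(924, 105) = 2^2 × 3 × 5 × 7 × 11 = 4620.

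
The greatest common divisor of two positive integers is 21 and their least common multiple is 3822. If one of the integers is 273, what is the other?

For two integers, gcd × lcm = product, so the other is (21 × 3822) / 273 = 80262 / 273 = 294.

294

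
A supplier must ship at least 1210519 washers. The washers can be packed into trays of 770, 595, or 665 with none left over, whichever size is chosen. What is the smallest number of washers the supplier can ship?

The number of washers must be a common multiple of 770, 595, and 665, so a multiple of their LCM.
770 = 2 × 5 × 7 × 11
595 = 5 × 7 × 17
665 = 5 × 7 × 19
LCM(770, 595, 665) = 2 × 5 × 7 × 11 × 17 × 19 = 248710.
Smallest multiple of 248710 that is ≥ 1210519: ⌈1210519/248710⌉ × 248710 = 5 × 248710 = 1243550.

1243550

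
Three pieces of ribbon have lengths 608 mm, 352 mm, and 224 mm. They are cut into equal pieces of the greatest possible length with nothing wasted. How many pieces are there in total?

Piece length = gcd(608, 352, 224).
608 = 2^5 × 19
352 = 2^5 × 11
224 = 2^5 × 7
gcd(608, 352, 224) = 2^5 = 32.
Total pieces = 608/32 + 352/32 + 224/32 = 19 + 11 + 7 = 37.

37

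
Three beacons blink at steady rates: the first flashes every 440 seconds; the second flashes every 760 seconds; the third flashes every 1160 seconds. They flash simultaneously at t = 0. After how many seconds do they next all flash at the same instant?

The first simultaneous occurrence is after LCM of the individual periods.
440 = 2^3 × 5 × 11
760 = 2^3 × 5 × 19
1160 = 2^3 × 5 × 29
LCM(440, 760, 1160) = 2^3 × 5 × 11 × 19 × 29 = 242440.

242440 seconds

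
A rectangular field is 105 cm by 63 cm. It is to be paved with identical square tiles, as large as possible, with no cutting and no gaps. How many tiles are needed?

15

Tile side = gcd(105, 63).
105 = 3 × 5 × 7
63 = 3^2 × 7
gcd(105, 63) = 3 × 7 = 21.
Tiles: (105/21) × (63/21) = 5 × 3 = 15.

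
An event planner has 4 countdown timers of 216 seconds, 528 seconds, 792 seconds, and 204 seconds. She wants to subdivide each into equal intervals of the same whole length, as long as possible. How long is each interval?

12 seconds

The interval must divide each timer length; the longest such is the gcd.
216 = 2^3 × 3^3
528 = 2^4 × 3 × 11
792 = 2^3 × 3^2 × 11
204 = 2^2 × 3 × 17
gcd(216, 528, 792, 204) = 2^2 × 3 = 12.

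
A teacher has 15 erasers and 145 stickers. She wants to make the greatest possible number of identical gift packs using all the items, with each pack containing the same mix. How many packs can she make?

The pack count must divide each quantity, so the greatest is gcd(15, 145).
15 = 3 × 5
145 = 5 × 29
gcd(15, 145) = 5.

5 packs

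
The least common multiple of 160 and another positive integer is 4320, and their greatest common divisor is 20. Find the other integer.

gcd × lcm = product of the two integers, so the other integer is (20 × 4320) / 160 = 540.

540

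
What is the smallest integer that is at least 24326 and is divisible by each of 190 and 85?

The integer must be a common multiple of 190 and 85, so a multiple of their LCM.
190 = 2 × 5 × 19
85 = 5 × 17
LCM(190, 85) = 2 × 5 × 17 × 19 = 3230.
Smallest multiple of 3230 that is ≥ 24326: ⌈24326/3230⌉ × 3230 = 8 × 3230 = 25840.

25840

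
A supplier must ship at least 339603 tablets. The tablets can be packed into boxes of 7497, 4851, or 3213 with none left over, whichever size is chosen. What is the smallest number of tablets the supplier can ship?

The number of tablets must be a common multiple of 7497, 4851, and 3213, so a multiple of their LCM.
7497 = 3^2 × 7^2 × 17
4851 = 3^2 × 7^2 × 11
3213 = 3^3 × 7 × 17
LCM(7497, 4851, 3213) = 3^3 × 7^2 × 11 × 17 = 247401.
Smallest multiple of 247401 that is ≥ 339603: ⌈339603/247401⌉ × 247401 = 2 × 247401 = 494802.

494802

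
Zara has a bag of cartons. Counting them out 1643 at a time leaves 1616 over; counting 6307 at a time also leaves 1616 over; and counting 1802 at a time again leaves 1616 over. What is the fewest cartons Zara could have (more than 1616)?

N − 1616 must be a common multiple of 1643, 6307, and 1802.
1643 = 31 × 53
6307 = 7 × 17 × 53
1802 = 2 × 17 × 53
LCM(1643, 6307, 1802) = 2 × 7 × 17 × 31 × 53 = 391034.
Smallest N > 1616 is LCM + 1616 = 391034 + 1616 = 392650.

392650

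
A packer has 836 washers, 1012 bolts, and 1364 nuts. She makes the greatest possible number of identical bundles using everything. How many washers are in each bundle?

Number of bundles = gcd(836, 1012, 1364).
836 = 2^2 × 11 × 19
1012 = 2^2 × 11 × 23
1364 = 2^2 × 11 × 31
gcd(836, 1012, 1364) = 2^2 × 11 = 44.
washers per bundle = 836 / 44 = 19.

19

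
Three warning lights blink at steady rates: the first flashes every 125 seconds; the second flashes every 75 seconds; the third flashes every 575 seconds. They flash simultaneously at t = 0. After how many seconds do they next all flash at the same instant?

They coincide at every common multiple of the periods; the first is the LCM.
125 = 5^3
75 = 3 × 5^2
575 = 5^2 × 23
LCM(125, 75, 575) = 3 × 5^3 × 23 = 8625.

8625 seconds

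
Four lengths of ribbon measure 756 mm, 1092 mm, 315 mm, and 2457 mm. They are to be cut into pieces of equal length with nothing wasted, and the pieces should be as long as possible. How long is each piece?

Each piece length must divide every original length, so the longest possible is gcd(756, 1092, 315, 2457).
756 = 2^2 × 3^3 × 7
1092 = 2^2 × 3 × 7 × 13
315 = 3^2 × 5 × 7
2457 = 3^3 × 7 × 13
gcd(756, 1092, 315, 2457) = 3 × 7 = 21.

21 mm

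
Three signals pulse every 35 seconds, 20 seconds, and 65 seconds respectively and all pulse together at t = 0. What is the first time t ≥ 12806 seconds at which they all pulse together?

14560 seconds

Joint pulses occur at multiples of LCM(35, 20, 65).
35 = 5 × 7
20 = 2^2 × 5
65 = 5 × 13
LCM(35, 20, 65) = 2^2 × 5 × 7 × 13 = 1820.
Smallest multiple of 1820 that is ≥ 12806: ⌈12806/1820⌉ × 1820 = 8 × 1820 = 14560.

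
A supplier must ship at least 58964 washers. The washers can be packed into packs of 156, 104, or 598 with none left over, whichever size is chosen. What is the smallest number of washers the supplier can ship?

64584

The number of washers must be a common multiple of 156, 104, and 598, so a multiple of their LCM.
156 = 2^2 × 3 × 13
104 = 2^3 × 13
598 = 2 × 13 × 23
LCM(156, 104, 598) = 2^3 × 3 × 13 × 23 = 7176.
Smallest multiple of 7176 that is ≥ 58964: ⌈58964/7176⌉ × 7176 = 9 × 7176 = 64584.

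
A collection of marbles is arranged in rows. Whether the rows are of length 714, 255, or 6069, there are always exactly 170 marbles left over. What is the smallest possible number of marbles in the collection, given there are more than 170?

N − 170 must be a common multiple of 714, 255, and 6069.
714 = 2 × 3 × 7 × 17
255 = 3 × 5 × 17
6069 = 3 × 7 × 17^2
LCM(714, 255, 6069) = 2 × 3 × 5 × 7 × 17^2 = 60690.
Smallest N > 170 is LCM + 170 = 60690 + 170 = 60860.

60860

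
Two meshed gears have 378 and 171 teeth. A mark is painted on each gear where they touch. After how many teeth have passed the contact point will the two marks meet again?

The first simultaneous occurrence is after LCM of the individual periods.
378 = 2 × 3^3 × 7
171 = 3^2 × 19
LCM(378, 171) = 2 × 3^3 × 7 × 19 = 7182.

7182 teeth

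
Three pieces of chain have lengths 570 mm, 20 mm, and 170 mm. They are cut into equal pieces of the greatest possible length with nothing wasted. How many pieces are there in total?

Piece length = gcd(570, 20, 170).
570 = 2 × 3 × 5 × 19
20 = 2^2 × 5
170 = 2 × 5 × 17
gcd(570, 20, 170) = 2 × 5 = 10.
Total pieces = 570/10 + 20/10 + 170/10 = 57 + 2 + 17 = 76.

76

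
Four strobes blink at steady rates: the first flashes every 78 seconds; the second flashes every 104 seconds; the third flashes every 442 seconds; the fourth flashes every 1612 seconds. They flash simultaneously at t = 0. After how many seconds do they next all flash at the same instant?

We need the least common multiple of the intervals.
78 = 2 × 3 × 13
104 = 2^3 × 13
442 = 2 × 13 × 17
1612 = 2^2 × 13 × 31
LCM(78, 104, 442, 1612) = 2^3 × 3 × 13 × 17 × 31 = 164424.

164424 seconds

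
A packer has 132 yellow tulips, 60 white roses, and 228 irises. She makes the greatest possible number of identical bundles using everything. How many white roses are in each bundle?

Number of bundles = gcd(132, 60, 228).
132 = 2^2 × 3 × 11
60 = 2^2 × 3 × 5
228 = 2^2 × 3 × 19
gcd(132, 60, 228) = 2^2 × 3 = 12.
white roses per bundle = 60 / 12 = 5.

5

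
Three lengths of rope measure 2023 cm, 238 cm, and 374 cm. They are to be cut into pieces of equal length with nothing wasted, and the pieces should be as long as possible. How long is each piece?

Each piece length must divide every original length, so the longest possible is gcd(2023, 238, 374).
2023 = 7 × 17^2
238 = 2 × 7 × 17
374 = 2 × 11 × 17
gcd(2023, 238, 374) = 17.

17 cm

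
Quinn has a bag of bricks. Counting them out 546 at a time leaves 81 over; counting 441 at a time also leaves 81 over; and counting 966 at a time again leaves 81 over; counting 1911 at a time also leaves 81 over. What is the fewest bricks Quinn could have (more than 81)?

N − 81 must be a common multiple of 546, 441, 966, and 1911.
546 = 2 × 3 × 7 × 13
441 = 3^2 × 7^2
966 = 2 × 3 × 7 × 23
1911 = 3 × 7^2 × 13
LCM(546, 441, 966, 1911) = 2 × 3^2 × 7^2 × 13 × 23 = 263718.
Smallest N > 81 is LCM + 81 = 263718 + 81 = 263799.

263799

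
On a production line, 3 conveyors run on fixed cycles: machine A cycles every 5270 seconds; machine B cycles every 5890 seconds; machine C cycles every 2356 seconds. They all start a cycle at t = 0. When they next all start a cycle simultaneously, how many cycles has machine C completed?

They are all back at their starting positions together after one LCM of the periods.
5270 = 2 × 5 × 17 × 31
5890 = 2 × 5 × 19 × 31
2356 = 2^2 × 19 × 31
LCM(5270, 5890, 2356) = 2^2 × 5 × 17 × 19 × 31 = 200260.
Cycles for period 2356: 200260 / 2356 = 85.

85 cycles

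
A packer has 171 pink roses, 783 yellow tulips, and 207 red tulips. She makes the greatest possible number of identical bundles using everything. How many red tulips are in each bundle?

Number of bundles = gcd(171, 783, 207).
171 = 3^2 × 19
783 = 3^3 × 29
207 = 3^2 × 23
gcd(171, 783, 207) = 3^2 = 9.
red tulips per bundle = 207 / 9 = 23.

23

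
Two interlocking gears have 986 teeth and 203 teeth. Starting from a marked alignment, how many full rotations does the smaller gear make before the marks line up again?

34 rotations

All finish a whole number of cycles simultaneously at t = LCM of the periods.
986 = 2 × 17 × 29
203 = 7 × 29
LCM(986, 203) = 2 × 7 × 17 × 29 = 6902.
Rotations for period 203: 6902 / 203 = 34.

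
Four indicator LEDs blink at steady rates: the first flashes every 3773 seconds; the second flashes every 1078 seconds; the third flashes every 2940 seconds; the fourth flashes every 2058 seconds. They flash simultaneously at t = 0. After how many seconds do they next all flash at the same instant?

226380 seconds

The first simultaneous occurrence is after LCM of the individual periods.
3773 = 7^3 × 11
1078 = 2 × 7^2 × 11
2940 = 2^2 × 3 × 5 × 7^2
2058 = 2 × 3 × 7^3
LCM(3773, 1078, 2940, 2058) = 2^2 × 3 × 5 × 7^3 × 11 = 226380.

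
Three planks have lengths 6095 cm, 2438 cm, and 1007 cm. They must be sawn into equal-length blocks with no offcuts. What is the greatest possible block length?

The block length must divide every plank, so the greatest is gcd(6095, 2438, 1007).
6095 = 5 × 23 × 53
2438 = 2 × 23 × 53
1007 = 19 × 53
gcd(6095, 2438, 1007) = 53.

53 cm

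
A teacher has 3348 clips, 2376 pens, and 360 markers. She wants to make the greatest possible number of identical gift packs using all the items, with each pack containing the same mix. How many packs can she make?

The pack count must divide each quantity, so the greatest is gcd(3348, 2376, 360).
3348 = 2^2 × 3^3 × 31
2376 = 2^3 × 3^3 × 11
360 = 2^3 × 3^2 × 5
gcd(3348, 2376, 360) = 2^2 × 3^2 = 36.

36 packs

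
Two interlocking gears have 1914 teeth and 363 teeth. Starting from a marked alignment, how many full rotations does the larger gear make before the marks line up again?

11 rotations

The first common completion time is the LCM of the periods.
1914 = 2 × 3 × 11 × 29
363 = 3 × 11^2
LCM(1914, 363) = 2 × 3 × 11^2 × 29 = 21054.
Rotations for period 1914: 21054 / 1914 = 11.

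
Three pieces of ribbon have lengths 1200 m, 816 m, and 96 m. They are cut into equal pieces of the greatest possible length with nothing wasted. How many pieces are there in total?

Piece length = gcd(1200, 816, 96).
1200 = 2^4 × 3 × 5^2
816 = 2^4 × 3 × 17
96 = 2^5 × 3
gcd(1200, 816, 96) = 2^4 × 3 = 48.
Total pieces = 1200/48 + 816/48 + 96/48 = 25 + 17 + 2 = 44.

44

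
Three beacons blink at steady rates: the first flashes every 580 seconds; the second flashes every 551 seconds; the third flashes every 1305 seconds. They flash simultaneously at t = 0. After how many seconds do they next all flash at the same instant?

The first simultaneous occurrence is after LCM of the individual periods.
580 = 2^2 × 5 × 29
551 = 19 × 29
1305 = 3^2 × 5 × 29
LCM(580, 551, 1305) = 2^2 × 3^2 × 5 × 19 × 29 = 99180.

99180 seconds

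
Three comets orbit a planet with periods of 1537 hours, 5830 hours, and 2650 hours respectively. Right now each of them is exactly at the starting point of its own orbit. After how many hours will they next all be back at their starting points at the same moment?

We need the least common multiple of the intervals.
1537 = 29 × 53
5830 = 2 × 5 × 11 × 53
2650 = 2 × 5^2 × 53
LCM(1537, 5830, 2650) = 2 × 5^2 × 11 × 29 × 53 = 845350.

845350 hours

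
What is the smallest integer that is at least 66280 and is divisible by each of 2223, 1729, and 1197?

77805

The integer must be a common multiple of 2223, 1729, and 1197, so a multiple of their LCM.
2223 = 3^2 × 13 × 19
1729 = 7 × 13 × 19
1197 = 3^2 × 7 × 19
LCM(2223, 1729, 1197) = 3^2 × 7 × 13 × 19 = 15561.
Smallest multiple of 15561 that is ≥ 66280: ⌈66280/15561⌉ × 15561 = 5 × 15561 = 77805.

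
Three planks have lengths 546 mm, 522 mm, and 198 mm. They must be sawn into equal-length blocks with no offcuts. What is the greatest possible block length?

This is the greatest common divisor of 546, 522, and 198.
546 = 2 × 3 × 7 × 13
522 = 2 × 3^2 × 29
198 = 2 × 3^2 × 11
gcd(546, 522, 198) = 2 × 3 = 6.

6 mm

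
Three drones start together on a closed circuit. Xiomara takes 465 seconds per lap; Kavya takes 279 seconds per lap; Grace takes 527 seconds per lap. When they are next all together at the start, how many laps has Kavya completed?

85 laps

The first common completion time is the LCM of the periods.
465 = 3 × 5 × 31
279 = 3^2 × 31
527 = 17 × 31
LCM(465, 279, 527) = 3^2 × 5 × 17 × 31 = 23715.
Laps for period 279: 23715 / 279 = 85.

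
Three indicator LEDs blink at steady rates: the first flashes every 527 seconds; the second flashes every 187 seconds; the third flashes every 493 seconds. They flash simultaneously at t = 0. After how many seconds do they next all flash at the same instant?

168113 seconds

They coincide at every common multiple of the periods; the first is the LCM.
527 = 17 × 31
187 = 11 × 17
493 = 17 × 29
LCM(527, 187, 493) = 11 × 17 × 29 × 31 = 168113.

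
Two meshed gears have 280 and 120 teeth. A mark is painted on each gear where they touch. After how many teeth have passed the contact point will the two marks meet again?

They coincide at every common multiple of the periods; the first is the LCM.
280 = 2^3 × 5 × 7
120 = 2^3 × 3 × 5
LCM(280, 120) = 2^3 × 3 × 5 × 7 = 840.

840 teeth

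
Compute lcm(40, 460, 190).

17480

40 = 2^3 × 5
460 = 2^2 × 5 × 23
190 = 2 × 5 × 19
LCM(40, 460, 190) = 2^3 × 5 × 19 × 23 = 17480.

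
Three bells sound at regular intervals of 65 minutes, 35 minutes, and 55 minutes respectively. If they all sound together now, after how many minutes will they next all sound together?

We need the least common multiple of the intervals.
65 = 5 × 13
35 = 5 × 7
55 = 5 × 11
LCM(65, 35, 55) = 5 × 7 × 11 × 13 = 5005.

5005 minutes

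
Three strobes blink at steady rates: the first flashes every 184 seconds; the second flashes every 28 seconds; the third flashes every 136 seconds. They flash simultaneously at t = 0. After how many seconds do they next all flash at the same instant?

They coincide at every common multiple of the periods; the first is the LCM.
184 = 2^3 × 23
28 = 2^2 × 7
136 = 2^3 × 17
LCM(184, 28, 136) = 2^3 × 7 × 17 × 23 = 21896.

21896 seconds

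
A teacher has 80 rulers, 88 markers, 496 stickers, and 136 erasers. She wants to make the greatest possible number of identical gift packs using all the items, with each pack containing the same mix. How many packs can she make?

8 packs

The pack count must divide each quantity, so the greatest is gcd(80, 88, 496, 136).
80 = 2^4 × 5
88 = 2^3 × 11
496 = 2^4 × 31
136 = 2^3 × 17
gcd(80, 88, 496, 136) = 2^3 = 8.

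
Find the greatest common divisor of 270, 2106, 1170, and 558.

18

270 = 2 × 3^3 × 5
2106 = 2 × 3^4 × 13
1170 = 2 × 3^2 × 5 × 13
558 = 2 × 3^2 × 31
gcd(270, 2106, 1170, 558) = 2 × 3^2 = 18.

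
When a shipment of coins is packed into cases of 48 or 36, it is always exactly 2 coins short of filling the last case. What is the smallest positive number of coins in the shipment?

142

Being 2 short of a full case of size k means N ≡ −2 (mod k), i.e. N + 2 is a multiple of each size.
48 = 2^4 × 3
36 = 2^2 × 3^2
LCM(48, 36) = 2^4 × 3^2 = 144.
Smallest positive N is 144 − 2 = 142.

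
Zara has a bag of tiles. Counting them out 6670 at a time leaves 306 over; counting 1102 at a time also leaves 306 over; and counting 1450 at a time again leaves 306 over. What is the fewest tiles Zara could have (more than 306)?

633956

N − 306 must be a common multiple of 6670, 1102, and 1450.
6670 = 2 × 5 × 23 × 29
1102 = 2 × 19 × 29
1450 = 2 × 5^2 × 29
LCM(6670, 1102, 1450) = 2 × 5^2 × 19 × 23 × 29 = 633650.
Smallest N > 306 is LCM + 306 = 633650 + 306 = 633956.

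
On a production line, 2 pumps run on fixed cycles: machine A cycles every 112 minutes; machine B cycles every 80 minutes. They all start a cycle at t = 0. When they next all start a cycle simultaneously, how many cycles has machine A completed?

They are all back at their starting positions together after one LCM of the periods.
112 = 2^4 × 7
80 = 2^4 × 5
LCM(112, 80) = 2^4 × 5 × 7 = 560.
Cycles for period 112: 560 / 112 = 5.

5 cycles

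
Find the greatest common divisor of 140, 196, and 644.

140 = 2^2 × 5 × 7
196 = 2^2 × 7^2
644 = 2^2 × 7 × 23
gcd(140, 196, 644) = 2^2 × 7 = 28.

28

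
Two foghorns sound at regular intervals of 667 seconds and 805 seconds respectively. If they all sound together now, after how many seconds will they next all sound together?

They coincide at every common multiple of the periods; the first is the LCM.
667 = 23 × 29
805 = 5 × 7 × 23
LCM(667, 805) = 5 × 7 × 23 × 29 = 23345.

23345 seconds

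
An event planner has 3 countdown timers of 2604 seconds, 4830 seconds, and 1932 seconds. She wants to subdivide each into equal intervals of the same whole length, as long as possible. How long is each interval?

42 seconds

The interval must divide each timer length; the longest such is the gcd.
2604 = 2^2 × 3 × 7 × 31
4830 = 2 × 3 × 5 × 7 × 23
1932 = 2^2 × 3 × 7 × 23
gcd(2604, 4830, 1932) = 2 × 3 × 7 = 42.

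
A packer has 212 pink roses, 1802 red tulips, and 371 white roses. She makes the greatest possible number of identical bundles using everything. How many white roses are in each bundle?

7

Number of bundles = gcd(212, 1802, 371).
212 = 2^2 × 53
1802 = 2 × 17 × 53
371 = 7 × 53
gcd(212, 1802, 371) = 53.
white roses per bundle = 371 / 53 = 7.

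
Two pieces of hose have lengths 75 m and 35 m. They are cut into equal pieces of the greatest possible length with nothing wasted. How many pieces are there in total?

22

Piece length = gcd(75, 35).
75 = 3 × 5^2
35 = 5 × 7
gcd(75, 35) = 5.
Total pieces = 75/5 + 35/5 = 15 + 7 = 22.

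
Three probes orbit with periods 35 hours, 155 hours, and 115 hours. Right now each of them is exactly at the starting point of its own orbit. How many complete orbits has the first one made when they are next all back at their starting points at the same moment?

They are all back at their starting positions together after one LCM of the periods.
35 = 5 × 7
155 = 5 × 31
115 = 5 × 23
LCM(35, 155, 115) = 5 × 7 × 23 × 31 = 24955.
Orbits for period 35: 24955 / 35 = 713.

713 orbits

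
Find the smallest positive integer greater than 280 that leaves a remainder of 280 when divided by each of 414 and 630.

N − 280 must be a common multiple of 414 and 630.
414 = 2 × 3^2 × 23
630 = 2 × 3^2 × 5 × 7
LCM(414, 630) = 2 × 3^2 × 5 × 7 × 23 = 14490.
Smallest N > 280 is LCM + 280 = 14490 + 280 = 14770.

14770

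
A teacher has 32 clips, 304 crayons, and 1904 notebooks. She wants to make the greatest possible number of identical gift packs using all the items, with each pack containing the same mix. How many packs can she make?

16 packs

The pack count must divide each quantity, so the greatest is gcd(32, 304, 1904).
32 = 2^5
304 = 2^4 × 19
1904 = 2^4 × 7 × 17
gcd(32, 304, 1904) = 2^4 = 16.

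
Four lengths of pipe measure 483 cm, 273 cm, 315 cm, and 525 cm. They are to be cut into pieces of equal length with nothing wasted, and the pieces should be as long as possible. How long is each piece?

21 cm

The greatest length dividing all of 483, 273, 315, and 525 is their gcd.
483 = 3 × 7 × 23
273 = 3 × 7 × 13
315 = 3^2 × 5 × 7
525 = 3 × 5^2 × 7
gcd(483, 273, 315, 525) = 3 × 7 = 21.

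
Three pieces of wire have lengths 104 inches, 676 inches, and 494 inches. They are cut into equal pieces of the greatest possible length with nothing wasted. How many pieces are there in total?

49

Piece length = gcd(104, 676, 494).
104 = 2^3 × 13
676 = 2^2 × 13^2
494 = 2 × 13 × 19
gcd(104, 676, 494) = 2 × 13 = 26.
Total pieces = 104/26 + 676/26 + 494/26 = 4 + 26 + 19 = 49.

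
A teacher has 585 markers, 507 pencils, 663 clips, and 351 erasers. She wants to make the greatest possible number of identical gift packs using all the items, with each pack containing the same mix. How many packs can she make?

39 packs

The pack count must divide each quantity, so the greatest is gcd(585, 507, 663, 351).
585 = 3^2 × 5 × 13
507 = 3 × 13^2
663 = 3 × 13 × 17
351 = 3^3 × 13
gcd(585, 507, 663, 351) = 3 × 13 = 39.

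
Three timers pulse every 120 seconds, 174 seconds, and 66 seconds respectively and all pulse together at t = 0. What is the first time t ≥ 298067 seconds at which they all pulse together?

306240 seconds

Joint pulses occur at multiples of LCM(120, 174, 66).
120 = 2^3 × 3 × 5
174 = 2 × 3 × 29
66 = 2 × 3 × 11
LCM(120, 174, 66) = 2^3 × 3 × 5 × 11 × 29 = 38280.
Smallest multiple of 38280 that is ≥ 298067: ⌈298067/38280⌉ × 38280 = 8 × 38280 = 306240.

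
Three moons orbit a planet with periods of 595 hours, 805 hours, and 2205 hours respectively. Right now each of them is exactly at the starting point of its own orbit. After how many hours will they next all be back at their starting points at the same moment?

862155 hours

The first simultaneous occurrence is after LCM of the individual periods.
595 = 5 × 7 × 17
805 = 5 × 7 × 23
2205 = 3^2 × 5 × 7^2
LCM(595, 805, 2205) = 3^2 × 5 × 7^2 × 17 × 23 = 862155.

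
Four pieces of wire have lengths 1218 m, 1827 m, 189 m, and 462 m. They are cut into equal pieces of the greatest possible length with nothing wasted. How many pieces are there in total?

Piece length = gcd(1218, 1827, 189, 462).
1218 = 2 × 3 × 7 × 29
1827 = 3^2 × 7 × 29
189 = 3^3 × 7
462 = 2 × 3 × 7 × 11
gcd(1218, 1827, 189, 462) = 3 × 7 = 21.
Total pieces = 1218/21 + 1827/21 + 189/21 + 462/21 = 58 + 87 + 9 + 22 = 176.

176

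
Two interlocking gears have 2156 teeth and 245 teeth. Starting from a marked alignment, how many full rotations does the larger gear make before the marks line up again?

5 rotations

They are all back at their starting positions together after one LCM of the periods.
2156 = 2^2 × 7^2 × 11
245 = 5 × 7^2
LCM(2156, 245) = 2^2 × 5 × 7^2 × 11 = 10780.
Rotations for period 2156: 10780 / 2156 = 5.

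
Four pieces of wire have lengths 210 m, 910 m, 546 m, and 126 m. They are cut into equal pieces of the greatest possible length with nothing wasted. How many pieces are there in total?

Piece length = gcd(210, 910, 546, 126).
210 = 2 × 3 × 5 × 7
910 = 2 × 5 × 7 × 13
546 = 2 × 3 × 7 × 13
126 = 2 × 3^2 × 7
gcd(210, 910, 546, 126) = 2 × 7 = 14.
Total pieces = 210/14 + 910/14 + 546/14 + 126/14 = 15 + 65 + 39 + 9 = 128.

128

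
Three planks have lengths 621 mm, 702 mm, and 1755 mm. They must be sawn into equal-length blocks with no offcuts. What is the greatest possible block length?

This is the greatest common divisor of 621, 702, and 1755.
621 = 3^3 × 23
702 = 2 × 3^3 × 13
1755 = 3^3 × 5 × 13
gcd(621, 702, 1755) = 3^3 = 27.

27 mm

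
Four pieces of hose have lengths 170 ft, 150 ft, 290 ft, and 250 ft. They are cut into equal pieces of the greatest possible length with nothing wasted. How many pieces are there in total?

Piece length = gcd(170, 150, 290, 250).
170 = 2 × 5 × 17
150 = 2 × 3 × 5^2
290 = 2 × 5 × 29
250 = 2 × 5^3
gcd(170, 150, 290, 250) = 2 × 5 = 10.
Total pieces = 170/10 + 150/10 + 290/10 + 250/10 = 17 + 15 + 29 + 25 = 86.

86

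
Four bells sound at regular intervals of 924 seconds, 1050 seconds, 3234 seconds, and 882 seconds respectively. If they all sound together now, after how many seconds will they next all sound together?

We need the least common multiple of the intervals.
924 = 2^2 × 3 × 7 × 11
1050 = 2 × 3 × 5^2 × 7
3234 = 2 × 3 × 7^2 × 11
882 = 2 × 3^2 × 7^2
LCM(924, 1050, 3234, 882) = 2^2 × 3^2 × 5^2 × 7^2 × 11 = 485100.

485100 seconds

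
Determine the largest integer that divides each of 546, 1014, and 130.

546 = 2 × 3 × 7 × 13
1014 = 2 × 3 × 13^2
130 = 2 × 5 × 13
gcd(546, 1014, 130) = 2 × 13 = 26.

26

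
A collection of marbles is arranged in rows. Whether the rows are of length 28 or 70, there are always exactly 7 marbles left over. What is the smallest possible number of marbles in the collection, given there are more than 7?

N − 7 must be a common multiple of 28 and 70.
28 = 2^2 × 7
70 = 2 × 5 × 7
LCM(28, 70) = 2^2 × 5 × 7 = 140.
Smallest N > 7 is LCM + 7 = 140 + 7 = 147.

147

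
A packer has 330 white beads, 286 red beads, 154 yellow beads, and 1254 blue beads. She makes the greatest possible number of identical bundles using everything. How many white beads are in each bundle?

15

Number of bundles = gcd(330, 286, 154, 1254).
330 = 2 × 3 × 5 × 11
286 = 2 × 11 × 13
154 = 2 × 7 × 11
1254 = 2 × 3 × 11 × 19
gcd(330, 286, 154, 1254) = 2 × 11 = 22.
white beads per bundle = 330 / 22 = 15.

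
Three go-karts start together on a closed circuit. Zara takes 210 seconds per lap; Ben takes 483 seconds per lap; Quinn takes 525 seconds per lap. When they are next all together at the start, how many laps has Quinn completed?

46 laps

They are all back at their starting positions together after one LCM of the periods.
210 = 2 × 3 × 5 × 7
483 = 3 × 7 × 23
525 = 3 × 5^2 × 7
LCM(210, 483, 525) = 2 × 3 × 5^2 × 7 × 23 = 24150.
Laps for period 525: 24150 / 525 = 46.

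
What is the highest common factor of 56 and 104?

56 = 2^3 × 7
104 = 2^3 × 13
gcd(56, 104) = 2^3 = 8.

8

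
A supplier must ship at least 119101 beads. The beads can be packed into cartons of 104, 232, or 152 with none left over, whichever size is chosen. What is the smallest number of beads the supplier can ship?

171912

The number of beads must be a common multiple of 104, 232, and 152, so a multiple of their LCM.
104 = 2^3 × 13
232 = 2^3 × 29
152 = 2^3 × 19
LCM(104, 232, 152) = 2^3 × 13 × 19 × 29 = 57304.
Smallest multiple of 57304 that is ≥ 119101: ⌈119101/57304⌉ × 57304 = 3 × 57304 = 171912.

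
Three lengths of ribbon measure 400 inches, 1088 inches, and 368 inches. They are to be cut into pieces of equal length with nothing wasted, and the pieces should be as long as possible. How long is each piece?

Each piece length must divide every original length, so the longest possible is gcd(400, 1088, 368).
400 = 2^4 × 5^2
1088 = 2^6 × 17
368 = 2^4 × 23
gcd(400, 1088, 368) = 2^4 = 16.

16 inches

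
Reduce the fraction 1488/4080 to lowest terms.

31/85

1488 = 2^4 × 3 × 31
4080 = 2^4 × 3 × 5 × 17
gcd(1488, 4080) = 2^4 × 3 = 48.
Divide numerator and denominator by 48: 1488/4080 = 31/85.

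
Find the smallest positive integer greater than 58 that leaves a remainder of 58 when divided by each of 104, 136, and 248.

N − 58 must be a common multiple of 104, 136, and 248.
104 = 2^3 × 13
136 = 2^3 × 17
248 = 2^3 × 31
LCM(104, 136, 248) = 2^3 × 13 × 17 × 31 = 54808.
Smallest N > 58 is LCM + 58 = 54808 + 58 = 54866.

54866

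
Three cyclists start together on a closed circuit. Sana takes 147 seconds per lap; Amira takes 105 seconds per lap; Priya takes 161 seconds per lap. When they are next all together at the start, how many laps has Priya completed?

All finish a whole number of cycles simultaneously at t = LCM of the periods.
147 = 3 × 7^2
105 = 3 × 5 × 7
161 = 7 × 23
LCM(147, 105, 161) = 3 × 5 × 7^2 × 23 = 16905.
Laps for period 161: 16905 / 161 = 105.

105 laps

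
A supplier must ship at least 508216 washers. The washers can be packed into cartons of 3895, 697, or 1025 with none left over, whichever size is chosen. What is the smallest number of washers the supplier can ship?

The number of washers must be a common multiple of 3895, 697, and 1025, so a multiple of their LCM.
3895 = 5 × 19 × 41
697 = 17 × 41
1025 = 5^2 × 41
LCM(3895, 697, 1025) = 5^2 × 17 × 19 × 41 = 331075.
Smallest multiple of 331075 that is ≥ 508216: ⌈508216/331075⌉ × 331075 = 2 × 331075 = 662150.

662150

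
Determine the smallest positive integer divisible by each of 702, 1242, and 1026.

306774

702 = 2 × 3^3 × 13
1242 = 2 × 3^3 × 23
1026 = 2 × 3^3 × 19
LCM(702, 1242, 1026) = 2 × 3^3 × 13 × 19 × 23 = 306774.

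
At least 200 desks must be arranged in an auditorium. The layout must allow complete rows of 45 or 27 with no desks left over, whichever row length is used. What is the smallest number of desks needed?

270

The number of desks must be a common multiple of 45 and 27, so a multiple of their LCM.
45 = 3^2 × 5
27 = 3^3
LCM(45, 27) = 3^3 × 5 = 135.
Smallest multiple of 135 that is ≥ 200: ⌈200/135⌉ × 135 = 2 × 135 = 270.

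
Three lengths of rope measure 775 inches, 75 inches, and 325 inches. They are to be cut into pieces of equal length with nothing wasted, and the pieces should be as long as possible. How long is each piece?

25 inches

Each piece length must divide every original length, so the longest possible is gcd(775, 75, 325).
775 = 5^2 × 31
75 = 3 × 5^2
325 = 5^2 × 13
gcd(775, 75, 325) = 5^2 = 25.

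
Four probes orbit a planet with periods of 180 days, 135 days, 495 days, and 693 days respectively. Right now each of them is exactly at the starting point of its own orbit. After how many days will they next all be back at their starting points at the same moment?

We need the least common multiple of the intervals.
180 = 2^2 × 3^2 × 5
135 = 3^3 × 5
495 = 3^2 × 5 × 11
693 = 3^2 × 7 × 11
LCM(180, 135, 495, 693) = 2^2 × 3^3 × 5 × 7 × 11 = 41580.

41580 days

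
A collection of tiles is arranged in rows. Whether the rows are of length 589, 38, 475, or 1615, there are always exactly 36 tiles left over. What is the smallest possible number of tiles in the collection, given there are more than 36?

500686

N − 36 must be a common multiple of 589, 38, 475, and 1615.
589 = 19 × 31
38 = 2 × 19
475 = 5^2 × 19
1615 = 5 × 17 × 19
LCM(589, 38, 475, 1615) = 2 × 5^2 × 17 × 19 × 31 = 500650.
Smallest N > 36 is LCM + 36 = 500650 + 36 = 500686.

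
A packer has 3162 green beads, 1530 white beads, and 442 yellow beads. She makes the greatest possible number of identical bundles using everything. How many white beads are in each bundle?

45

Number of bundles = gcd(3162, 1530, 442).
3162 = 2 × 3 × 17 × 31
1530 = 2 × 3^2 × 5 × 17
442 = 2 × 13 × 17
gcd(3162, 1530, 442) = 2 × 17 = 34.
white beads per bundle = 1530 / 34 = 45.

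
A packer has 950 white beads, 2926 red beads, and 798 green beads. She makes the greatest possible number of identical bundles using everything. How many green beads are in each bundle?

Number of bundles = gcd(950, 2926, 798).
950 = 2 × 5^2 × 19
2926 = 2 × 7 × 11 × 19
798 = 2 × 3 × 7 × 19
gcd(950, 2926, 798) = 2 × 19 = 38.
green beads per bundle = 798 / 38 = 21.

21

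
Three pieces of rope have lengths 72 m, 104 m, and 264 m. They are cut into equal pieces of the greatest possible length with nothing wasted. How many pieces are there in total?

Piece length = gcd(72, 104, 264).
72 = 2^3 × 3^2
104 = 2^3 × 13
264 = 2^3 × 3 × 11
gcd(72, 104, 264) = 2^3 = 8.
Total pieces = 72/8 + 104/8 + 264/8 = 9 + 13 + 33 = 55.

55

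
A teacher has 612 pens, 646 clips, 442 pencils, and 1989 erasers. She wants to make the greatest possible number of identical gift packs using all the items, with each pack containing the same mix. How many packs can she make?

The pack count must divide each quantity, so the greatest is gcd(612, 646, 442, 1989).
612 = 2^2 × 3^2 × 17
646 = 2 × 17 × 19
442 = 2 × 13 × 17
1989 = 3^2 × 13 × 17
gcd(612, 646, 442, 1989) = 17.

17 packs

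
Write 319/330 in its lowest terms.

29/30

319 = 11 × 29
330 = 2 × 3 × 5 × 11
gcd(319, 330) = 11.
Divide numerator and denominator by 11: 319/330 = 29/30.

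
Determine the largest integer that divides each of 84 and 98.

14

84 = 2^2 × 3 × 7
98 = 2 × 7^2
gcd(84, 98) = 2 × 7 = 14.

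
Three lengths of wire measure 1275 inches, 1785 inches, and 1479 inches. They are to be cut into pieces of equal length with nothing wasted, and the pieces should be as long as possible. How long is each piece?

51 inches

Each piece length must divide every original length, so the longest possible is gcd(1275, 1785, 1479).
1275 = 3 × 5^2 × 17
1785 = 3 × 5 × 7 × 17
1479 = 3 × 17 × 29
gcd(1275, 1785, 1479) = 3 × 17 = 51.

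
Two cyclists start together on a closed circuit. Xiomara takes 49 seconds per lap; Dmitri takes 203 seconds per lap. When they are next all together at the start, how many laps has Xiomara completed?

29 laps

They are all back at their starting positions together after one LCM of the periods.
49 = 7^2
203 = 7 × 29
LCM(49, 203) = 7^2 × 29 = 1421.
Laps for period 49: 1421 / 49 = 29.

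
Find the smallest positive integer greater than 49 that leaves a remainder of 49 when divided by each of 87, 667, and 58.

N − 49 must be a common multiple of 87, 667, and 58.
87 = 3 × 29
667 = 23 × 29
58 = 2 × 29
LCM(87, 667, 58) = 2 × 3 × 23 × 29 = 4002.
Smallest N > 49 is LCM + 49 = 4002 + 49 = 4051.

4051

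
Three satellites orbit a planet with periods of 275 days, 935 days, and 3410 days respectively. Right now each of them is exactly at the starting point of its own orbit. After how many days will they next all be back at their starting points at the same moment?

289850 days

The first simultaneous occurrence is after LCM of the individual periods.
275 = 5^2 × 11
935 = 5 × 11 × 17
3410 = 2 × 5 × 11 × 31
LCM(275, 935, 3410) = 2 × 5^2 × 11 × 17 × 31 = 289850.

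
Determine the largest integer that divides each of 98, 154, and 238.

98 = 2 × 7^2
154 = 2 × 7 × 11
238 = 2 × 7 × 17
gcd(98, 154, 238) = 2 × 7 = 14.

14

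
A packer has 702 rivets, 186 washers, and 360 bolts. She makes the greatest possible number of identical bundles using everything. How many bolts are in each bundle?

60

Number of bundles = gcd(702, 186, 360).
702 = 2 × 3^3 × 13
186 = 2 × 3 × 31
360 = 2^3 × 3^2 × 5
gcd(702, 186, 360) = 2 × 3 = 6.
bolts per bundle = 360 / 6 = 60.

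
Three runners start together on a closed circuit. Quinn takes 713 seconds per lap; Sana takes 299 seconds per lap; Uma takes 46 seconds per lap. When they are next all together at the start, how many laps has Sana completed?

62 laps

The first common completion time is the LCM of the periods.
713 = 23 × 31
299 = 13 × 23
46 = 2 × 23
LCM(713, 299, 46) = 2 × 13 × 23 × 31 = 18538.
Laps for period 299: 18538 / 299 = 62.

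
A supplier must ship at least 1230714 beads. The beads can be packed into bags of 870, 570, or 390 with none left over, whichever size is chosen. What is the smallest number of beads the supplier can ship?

The number of beads must be a common multiple of 870, 570, and 390, so a multiple of their LCM.
870 = 2 × 3 × 5 × 29
570 = 2 × 3 × 5 × 19
390 = 2 × 3 × 5 × 13
LCM(870, 570, 390) = 2 × 3 × 5 × 13 × 19 × 29 = 214890.
Smallest multiple of 214890 that is ≥ 1230714: ⌈1230714/214890⌉ × 214890 = 6 × 214890 = 1289340.

1289340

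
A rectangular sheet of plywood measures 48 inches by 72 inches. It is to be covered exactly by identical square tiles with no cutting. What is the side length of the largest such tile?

24 inches

The tile side must divide both 48 and 72, so the largest is their gcd.
48 = 2^4 × 3
72 = 2^3 × 3^2
gcd(48, 72) = 2^3 × 3 = 24.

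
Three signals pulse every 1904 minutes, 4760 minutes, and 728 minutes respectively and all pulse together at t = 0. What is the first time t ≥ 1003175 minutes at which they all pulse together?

1113840 minutes

Joint pulses occur at multiples of LCM(1904, 4760, 728).
1904 = 2^4 × 7 × 17
4760 = 2^3 × 5 × 7 × 17
728 = 2^3 × 7 × 13
LCM(1904, 4760, 728) = 2^4 × 5 × 7 × 13 × 17 = 123760.
Smallest multiple of 123760 that is ≥ 1003175: ⌈1003175/123760⌉ × 123760 = 9 × 123760 = 1113840.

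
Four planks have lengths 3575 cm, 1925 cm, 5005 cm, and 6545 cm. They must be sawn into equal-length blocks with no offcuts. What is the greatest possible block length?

55 cm

This is the greatest common divisor of 3575, 1925, 5005, and 6545.
3575 = 5^2 × 11 × 13
1925 = 5^2 × 7 × 11
5005 = 5 × 7 × 11 × 13
6545 = 5 × 7 × 11 × 17
gcd(3575, 1925, 5005, 6545) = 5 × 11 = 55.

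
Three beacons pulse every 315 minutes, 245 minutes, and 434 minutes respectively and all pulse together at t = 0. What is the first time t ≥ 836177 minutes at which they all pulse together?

956970 minutes

Joint pulses occur at multiples of LCM(315, 245, 434).
315 = 3^2 × 5 × 7
245 = 5 × 7^2
434 = 2 × 7 × 31
LCM(315, 245, 434) = 2 × 3^2 × 5 × 7^2 × 31 = 136710.
Smallest multiple of 136710 that is ≥ 836177: ⌈836177/136710⌉ × 136710 = 7 × 136710 = 956970.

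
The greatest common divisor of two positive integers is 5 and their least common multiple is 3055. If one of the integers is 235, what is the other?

65

For two integers, gcd × lcm = product, so the other is (5 × 3055) / 235 = 15275 / 235 = 65.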